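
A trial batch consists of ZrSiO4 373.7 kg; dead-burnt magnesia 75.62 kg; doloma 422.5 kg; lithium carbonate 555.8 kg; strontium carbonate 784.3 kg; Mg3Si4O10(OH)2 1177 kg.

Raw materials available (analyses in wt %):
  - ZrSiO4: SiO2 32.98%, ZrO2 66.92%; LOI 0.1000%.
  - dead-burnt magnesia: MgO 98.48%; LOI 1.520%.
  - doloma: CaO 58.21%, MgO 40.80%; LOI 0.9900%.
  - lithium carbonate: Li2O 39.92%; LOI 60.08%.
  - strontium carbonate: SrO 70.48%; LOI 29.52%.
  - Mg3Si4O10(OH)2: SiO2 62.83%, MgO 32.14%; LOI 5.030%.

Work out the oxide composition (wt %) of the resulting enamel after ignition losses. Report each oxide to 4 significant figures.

All arithmetic holds full float precision at each step. In-progress results are displayed, rounded to four significant figures, within the worked lines; each reported figure sees exactly one rounding — the derived quantities are computed at full precision (the totals, six oxide percentages, yield, LOI, glass mass) from the weighed amounts on 2759 kg of glass precisely as stated by the problem or the answer.
Oxide-by-oxide delivered mass:
  SiO2: 373.7·0.3298 + 1177·0.6283 = 862.8 kg
  ZrO2: 373.7·0.6692 = 250.1 kg
  SrO: 784.3·0.7048 = 552.8 kg
  CaO: 422.5·0.5821 = 245.9 kg
  Li2O: 555.8·0.3992 = 221.9 kg
  MgO: 75.62·0.9848 + 422.5·0.4080 + 1177·0.3214 = 625.1 kg
LOI: 373.7·0.001000 + 75.62·0.01520 + 422.5·0.009900 + 555.8·0.6008 + 784.3·0.2952 + 1177·0.05030 = 630.4 kg
Net of LOI, the glass mass = 3389 − 630.4 = 2759 kg (matching Σ of the oxides)
percent by weight: oxide/glass ×100

Glass mass = 2759 kg (batch 3389 − LOI 630.4).
Composition: SiO2 31.28%, ZrO2 9.066%, SrO 20.04%, CaO 8.915%, Li2O 8.043%, MgO 22.66%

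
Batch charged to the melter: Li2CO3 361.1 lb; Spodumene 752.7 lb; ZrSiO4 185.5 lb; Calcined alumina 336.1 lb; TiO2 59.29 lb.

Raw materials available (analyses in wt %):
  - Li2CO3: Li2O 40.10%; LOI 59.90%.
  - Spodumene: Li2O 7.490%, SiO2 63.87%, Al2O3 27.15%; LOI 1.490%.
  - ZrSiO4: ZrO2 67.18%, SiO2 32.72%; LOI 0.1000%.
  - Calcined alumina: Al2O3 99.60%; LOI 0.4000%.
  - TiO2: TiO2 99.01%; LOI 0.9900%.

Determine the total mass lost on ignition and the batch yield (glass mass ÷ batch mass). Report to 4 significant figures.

LOI loss = 229.6 lb; glass = 1465 lb; yield = 86.45%

Every computation carries full precision in every operation. Values along the way are displayed with 4-significant-digit rounding across the worked steps. Every reported figure is rounded a single time — all derived quantities (the totals, LOI, yield, the five compositions, glass mass) are computed at full float precision from the batch weights for 1465 lb of glass as quoted within either problem or answer.
Each material's LOI contribution:
  Li2CO3: 361.1 × 0.5990 = 216.3 lb
  Spodumene: 752.7 × 0.01490 = 11.22 lb
  ZrSiO4: 185.5 × 0.001000 = 0.1855 lb
  Calcined alumina: 336.1 × 0.004000 = 1.344 lb
  TiO2: 59.29 × 0.009900 = 0.5870 lb
Total LOI = 229.6 lb
Glass = batch − LOI = 1695 − 229.6 = 1465 lb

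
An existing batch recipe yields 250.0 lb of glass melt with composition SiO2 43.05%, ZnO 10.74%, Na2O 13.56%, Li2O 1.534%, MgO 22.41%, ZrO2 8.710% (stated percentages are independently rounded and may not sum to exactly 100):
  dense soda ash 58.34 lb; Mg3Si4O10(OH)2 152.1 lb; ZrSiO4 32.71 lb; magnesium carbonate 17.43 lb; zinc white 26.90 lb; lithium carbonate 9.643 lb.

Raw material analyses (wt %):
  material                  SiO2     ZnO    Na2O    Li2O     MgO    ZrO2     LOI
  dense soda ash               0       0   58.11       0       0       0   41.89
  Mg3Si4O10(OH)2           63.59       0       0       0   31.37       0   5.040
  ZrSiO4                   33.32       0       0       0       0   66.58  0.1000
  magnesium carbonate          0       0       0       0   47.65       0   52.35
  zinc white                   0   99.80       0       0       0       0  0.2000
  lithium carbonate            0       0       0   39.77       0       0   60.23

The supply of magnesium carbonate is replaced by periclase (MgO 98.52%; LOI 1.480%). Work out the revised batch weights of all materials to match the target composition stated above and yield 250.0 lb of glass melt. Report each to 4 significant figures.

Working values appear, rounded to four significant figures, within the worked lines; every computation holds exact precision through the solve. Every reported figure is rounded just once. Derived quantities (the six compositions, totals, yield, LOI, net glass mass) are rebuilt at full precision from the batch weights on 250.0 lb of glass exactly as printed in the problem or the answer.
Target oxide masses per 250.0 lb glass melt:
  SiO2: 43.05% × 250.0 = 107.6 lb
  ZnO: 10.74% × 250.0 = 26.85 lb
  Na2O: 13.56% × 250.0 = 33.90 lb
  Li2O: 1.534% × 250.0 = 3.835 lb
  MgO: 22.41% × 250.0 = 56.02 lb
  ZrO2: 8.710% × 250.0 = 21.78 lb
Balance tally, oxide-wise, given the weights on record, at the basis given (target by target, the sums agree net of answer rounding effects):
  SiO2: 152.1·0.6359 + 32.71·0.3332 = 107.6 lb (target 107.6 lb)
  ZnO: 26.90·0.9980 = 26.85 lb (target 26.85 lb)
  Na2O: 58.34·0.5811 = 33.90 lb (target 33.90 lb)
  Li2O: 9.643·0.3977 = 3.835 lb (target 3.835 lb)
  MgO: 152.1·0.3137 + 8.432·0.9852 = 56.02 lb (target 56.02 lb)
  ZrO2: 32.71·0.6658 = 21.78 lb (target 21.78 lb)
Mass balance on the glass: total batch − LOI = 250.0 lb (per-oxide target masses sum to 250.0 lb; the stated basis being 250.0 lb — differing by rounding only).
Adding the batch up: Σ batch = 288.1 lb; Σ batch·LOI gives LOI loss = 38.12 lb; yield = glass ÷ total batch = 86.77%.

Revised batch per 250.0 lb glass melt:
  dense soda ash: 58.34 lb
  Mg3Si4O10(OH)2: 152.1 lb
  ZrSiO4: 32.71 lb
  periclase: 8.432 lb
  zinc white: 26.90 lb
  lithium carbonate: 9.643 lb
Total batch = 288.1 lb; LOI loss = 38.12 lb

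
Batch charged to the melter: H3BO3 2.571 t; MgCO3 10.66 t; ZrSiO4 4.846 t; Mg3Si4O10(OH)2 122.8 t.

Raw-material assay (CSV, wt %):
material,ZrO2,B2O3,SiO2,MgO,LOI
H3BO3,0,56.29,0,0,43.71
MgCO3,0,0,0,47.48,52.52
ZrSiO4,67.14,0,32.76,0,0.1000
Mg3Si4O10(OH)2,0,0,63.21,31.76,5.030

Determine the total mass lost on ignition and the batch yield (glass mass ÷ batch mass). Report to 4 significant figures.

The working math keeps full float precision in all steps — working values appear, with 4-significant-digit rounding, as written — exactly one rounding goes into every reported result — the derived quantities are rebuilt from the weighed amounts at 128.0 t of glass at full precision (four oxide percentages, ignition loss, the totals, the yield, net glass mass), as given in the problem or answer text.
Per-material ignition loss:
  H3BO3: 2.571 × 0.4371 = 1.124 t
  MgCO3: 10.66 × 0.5252 = 5.599 t
  ZrSiO4: 4.846 × 0.001000 = 0.004846 t
  Mg3Si4O10(OH)2: 122.8 × 0.05030 = 6.177 t
Total LOI = 12.90 t
Glass = batch − LOI = 140.9 − 12.90 = 128.0 t

LOI loss = 12.90 t; glass = 128.0 t; yield = 90.84%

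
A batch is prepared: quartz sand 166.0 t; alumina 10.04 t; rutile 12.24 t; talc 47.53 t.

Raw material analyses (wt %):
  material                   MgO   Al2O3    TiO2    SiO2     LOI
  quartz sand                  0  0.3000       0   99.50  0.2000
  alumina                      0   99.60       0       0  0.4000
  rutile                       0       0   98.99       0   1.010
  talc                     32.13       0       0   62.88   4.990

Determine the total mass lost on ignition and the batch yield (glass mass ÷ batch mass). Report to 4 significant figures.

All arithmetic runs at full float precision throughout — working values are displayed, with 4-significant-figure rounding, as written — exactly one rounding is applied to each reported figure. Derived quantities (the four compositions, yield, glass mass, LOI, the totals) are rebuilt starting from the weights per 232.9 t of glass at full float precision as written in the problem or the answer.
Ignition loss by material:
  quartz sand: 166.0 × 0.002000 = 0.3320 t
  alumina: 10.04 × 0.004000 = 0.04016 t
  rutile: 12.24 × 0.01010 = 0.1236 t
  talc: 47.53 × 0.04990 = 2.372 t
Total LOI = 2.868 t
Glass = batch − LOI = 235.8 − 2.868 = 232.9 t

LOI loss = 2.868 t; glass = 232.9 t; yield = 98.78%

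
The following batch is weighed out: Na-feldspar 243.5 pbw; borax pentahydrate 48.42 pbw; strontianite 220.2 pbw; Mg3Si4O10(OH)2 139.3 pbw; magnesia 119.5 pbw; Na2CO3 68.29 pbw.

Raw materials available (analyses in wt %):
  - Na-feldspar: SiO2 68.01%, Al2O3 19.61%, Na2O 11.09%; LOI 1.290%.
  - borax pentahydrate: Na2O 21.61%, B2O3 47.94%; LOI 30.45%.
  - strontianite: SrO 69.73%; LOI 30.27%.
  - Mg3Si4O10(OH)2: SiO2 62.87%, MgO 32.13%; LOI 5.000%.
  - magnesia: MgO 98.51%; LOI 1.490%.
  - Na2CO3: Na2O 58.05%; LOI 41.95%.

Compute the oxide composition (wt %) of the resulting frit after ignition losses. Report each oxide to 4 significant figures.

The intermediate values appear, rounded to four significant digits, within the worked lines — the whole derivation holds full precision at all times; every reported figure takes a single rounding — the derived quantities are recomputed in exact precision (ignition loss, the totals, yield, the six compositions, glass mass) from the weighed amounts at 717.3 pbw of glass as given in the problem or answer text.
Per-oxide mass from batch:
  SiO2: 243.5·0.6801 + 139.3·0.6287 = 253.2 pbw
  Al2O3: 243.5·0.1961 = 47.75 pbw
  Na2O: 243.5·0.1109 + 48.42·0.2161 + 68.29·0.5805 = 77.11 pbw
  B2O3: 48.42·0.4794 = 23.21 pbw
  MgO: 139.3·0.3213 + 119.5·0.9851 = 162.5 pbw
  SrO: 220.2·0.6973 = 153.5 pbw
LOI: 243.5·0.01290 + 48.42·0.3045 + 220.2·0.3027 + 139.3·0.05000 + 119.5·0.01490 + 68.29·0.4195 = 121.9 pbw
Resulting glass, batch − LOI: 839.2 − 121.9 = 717.3 pbw (matching Σ of the oxides)
each wt % is 100 × oxide ÷ glass

Glass mass = 717.3 pbw (batch 839.2 − LOI 121.9).
Composition: SiO2 35.30%, Al2O3 6.657%, Na2O 10.75%, B2O3 3.236%, MgO 22.65%, SrO 21.41%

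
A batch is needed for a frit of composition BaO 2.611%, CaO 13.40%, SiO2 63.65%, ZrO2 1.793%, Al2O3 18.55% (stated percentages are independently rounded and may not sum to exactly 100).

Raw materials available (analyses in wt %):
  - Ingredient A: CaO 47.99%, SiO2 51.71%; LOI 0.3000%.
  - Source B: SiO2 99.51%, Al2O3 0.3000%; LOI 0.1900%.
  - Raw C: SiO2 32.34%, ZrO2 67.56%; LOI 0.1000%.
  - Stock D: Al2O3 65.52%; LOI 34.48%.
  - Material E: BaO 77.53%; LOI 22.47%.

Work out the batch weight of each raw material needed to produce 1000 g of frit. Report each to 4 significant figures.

Batch per 1000 g frit:
  Ingredient A: 279.2 g
  Source B: 485.9 g
  Raw C: 26.54 g
  Stock D: 280.9 g
  Material E: 33.68 g
Total batch = 1106 g; LOI loss = 106.2 g; yield = 90.40%

The working math carries exact precision at every stage. In-progress results appear rounded to 4 significant figures — each reported result takes just one rounding — all derived quantities, including yield, five oxide percentages, net glass mass, LOI, totals, are rebuilt from the weighed amounts per 1000 g of glass in full precision, exactly as printed in the problem or the answer.
Target masses of each oxide per 1000 g frit:
  BaO: 2.611% × 1000 = 26.11 g
  CaO: 13.40% × 1000 = 134.0 g
  SiO2: 63.65% × 1000 = 636.5 g
  ZrO2: 1.793% × 1000 = 17.93 g
  Al2O3: 18.55% × 1000 = 185.5 g
Mass-balance tally per oxide applying the batch weights above, for the quoted basis mass (delivered sums recover each target inside rounding margins):
  BaO: 33.68·0.7753 = 26.11 g (target 26.11 g)
  CaO: 279.2·0.4799 = 134.0 g (target 134.0 g)
  SiO2: 279.2·0.5171 + 485.9·0.9951 + 26.54·0.3234 = 636.5 g (target 636.5 g)
  ZrO2: 26.54·0.6756 = 17.93 g (target 17.93 g)
  Al2O3: 485.9·0.003000 + 280.9·0.6552 = 185.5 g (target 185.5 g)
Mass balance on the glass: Σ batch − LOI loss = 1000 g (the Σ of target masses is 1000 g; the stated basis being 1000 g — a pure rounding effect).
Adding the batch up: Σ batch = 1106 g; LOI loss = Σ batch·LOI = 106.2 g; glass ÷ batch gives a yield of 90.40%.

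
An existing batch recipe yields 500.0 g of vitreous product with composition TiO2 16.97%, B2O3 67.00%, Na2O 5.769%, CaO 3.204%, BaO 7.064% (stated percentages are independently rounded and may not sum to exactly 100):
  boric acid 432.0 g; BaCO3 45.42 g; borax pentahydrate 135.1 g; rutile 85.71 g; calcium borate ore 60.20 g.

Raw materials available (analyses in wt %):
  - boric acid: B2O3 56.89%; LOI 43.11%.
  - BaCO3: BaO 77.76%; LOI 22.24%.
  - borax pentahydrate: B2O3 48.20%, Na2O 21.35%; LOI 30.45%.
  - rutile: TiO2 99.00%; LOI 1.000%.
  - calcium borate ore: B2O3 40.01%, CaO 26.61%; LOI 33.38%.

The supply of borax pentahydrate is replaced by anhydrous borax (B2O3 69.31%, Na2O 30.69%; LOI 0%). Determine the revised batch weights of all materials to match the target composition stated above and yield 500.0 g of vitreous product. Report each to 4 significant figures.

In-progress results are shown rounded to four significant figures in the working — each numeric step carries full float precision at each step; a single rounding produces each reported result. All derived quantities, which include the totals, LOI, the five compositions, yield, net glass mass, are re-derived at exact precision, as written in question or answer, using the weight values for 500.0 g of glass.
Oxide-by-oxide targets in 500.0 g vitreous product:
  TiO2: 16.97% × 500.0 = 84.85 g
  B2O3: 67.00% × 500.0 = 335.0 g
  Na2O: 5.769% × 500.0 = 28.84 g
  CaO: 3.204% × 500.0 = 16.02 g
  BaO: 7.064% × 500.0 = 35.32 g
Checking each oxide sum applying the batch weights above, at the basis given (sums match the target masses given rounding of the digits):
  TiO2: 85.71·0.9900 = 84.85 g (target 84.85 g)
  B2O3: 432.0·0.5689 + 93.99·0.6931 + 60.20·0.4001 = 335.0 g (target 335.0 g)
  Na2O: 93.99·0.3069 = 28.85 g (target 28.84 g)
  CaO: 60.20·0.2661 = 16.02 g (target 16.02 g)
  BaO: 45.42·0.7776 = 35.32 g (target 35.32 g)
Mass balance on the glass: net batch after ignition = 500.0 g (the targets, summed, come to 500.0 g; basis as stated: 500.0 g — any gap is answer rounding).
Batch grand total — Σ batch = 717.3 g; the LOI term Σ batch·LOI equals 217.3 g; the yield ratio, glass ÷ batch: 69.71%.

Revised batch per 500.0 g vitreous product:
  boric acid: 432.0 g
  BaCO3: 45.42 g
  anhydrous borax: 93.99 g
  rutile: 85.71 g
  calcium borate ore: 60.20 g
Total batch = 717.3 g; LOI loss = 217.3 g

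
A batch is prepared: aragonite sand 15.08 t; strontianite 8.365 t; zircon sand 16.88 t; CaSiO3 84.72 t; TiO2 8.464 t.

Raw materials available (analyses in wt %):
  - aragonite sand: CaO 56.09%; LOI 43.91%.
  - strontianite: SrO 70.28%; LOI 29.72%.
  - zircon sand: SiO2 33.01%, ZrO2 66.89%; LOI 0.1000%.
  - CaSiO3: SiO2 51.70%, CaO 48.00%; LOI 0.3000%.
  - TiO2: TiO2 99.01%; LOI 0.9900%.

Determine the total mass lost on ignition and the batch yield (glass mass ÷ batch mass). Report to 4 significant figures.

The working math holds full precision in all steps — rounding to four significant digits applies to every in-between result as displayed; every reported number takes just one rounding. Derived quantities are rebuilt in exact precision (the totals, net glass mass, LOI, the yield, the five compositions) using the weight values at 124.0 t of glass, precisely as stated by question or answer.
Material-by-material LOI:
  aragonite sand: 15.08 × 0.4391 = 6.622 t
  strontianite: 8.365 × 0.2972 = 2.486 t
  zircon sand: 16.88 × 0.001000 = 0.01688 t
  CaSiO3: 84.72 × 0.003000 = 0.2542 t
  TiO2: 8.464 × 0.009900 = 0.08379 t
Total LOI = 9.463 t
Glass = batch − LOI = 133.5 − 9.463 = 124.0 t

LOI loss = 9.463 t; glass = 124.0 t; yield = 92.91%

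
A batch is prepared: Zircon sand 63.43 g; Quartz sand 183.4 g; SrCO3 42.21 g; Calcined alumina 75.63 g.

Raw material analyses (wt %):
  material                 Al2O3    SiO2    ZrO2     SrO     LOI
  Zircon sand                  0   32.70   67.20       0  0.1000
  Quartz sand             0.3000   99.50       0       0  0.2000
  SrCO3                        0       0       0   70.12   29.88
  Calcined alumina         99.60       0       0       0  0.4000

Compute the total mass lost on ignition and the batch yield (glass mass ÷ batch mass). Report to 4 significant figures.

Full precision is carried in all steps; in-progress results are shown rounded off to 4 significant figures on the page. Each reported value is rounded only once — the derived quantities, which include the four compositions, totals, net glass mass, ignition loss, the yield, are re-derived at exact precision, as set out in problem or answer, starting from the weights per 351.3 g of glass.
LOI of each material in turn:
  Zircon sand: 63.43 × 0.001000 = 0.06343 g
  Quartz sand: 183.4 × 0.002000 = 0.3668 g
  SrCO3: 42.21 × 0.2988 = 12.61 g
  Calcined alumina: 75.63 × 0.004000 = 0.3025 g
Total LOI = 13.35 g
Glass = batch − LOI = 364.7 − 13.35 = 351.3 g

LOI loss = 13.35 g; glass = 351.3 g; yield = 96.34%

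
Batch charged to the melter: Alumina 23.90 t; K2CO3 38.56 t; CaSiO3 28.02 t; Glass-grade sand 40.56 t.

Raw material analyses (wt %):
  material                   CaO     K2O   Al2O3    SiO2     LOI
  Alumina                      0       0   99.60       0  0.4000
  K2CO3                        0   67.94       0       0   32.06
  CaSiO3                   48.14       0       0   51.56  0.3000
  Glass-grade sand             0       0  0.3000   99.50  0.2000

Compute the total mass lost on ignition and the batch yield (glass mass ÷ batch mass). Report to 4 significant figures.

LOI loss = 12.62 t; glass = 118.4 t; yield = 90.37%

Intermediates are printed with 4-significant-digit rounding in the printout; all arithmetic maintains full precision through every step — each reported figure is rounded a single time; the derived quantities, including totals, yield, glass mass, the four compositions, ignition loss, are carried starting from the weights for 118.4 t of glass in full float precision, as quoted within problem or answer.
LOI of each material in turn:
  Alumina: 23.90 × 0.004000 = 0.09560 t
  K2CO3: 38.56 × 0.3206 = 12.36 t
  CaSiO3: 28.02 × 0.003000 = 0.08406 t
  Glass-grade sand: 40.56 × 0.002000 = 0.08112 t
Total LOI = 12.62 t
Glass = batch − LOI = 131.0 − 12.62 = 118.4 t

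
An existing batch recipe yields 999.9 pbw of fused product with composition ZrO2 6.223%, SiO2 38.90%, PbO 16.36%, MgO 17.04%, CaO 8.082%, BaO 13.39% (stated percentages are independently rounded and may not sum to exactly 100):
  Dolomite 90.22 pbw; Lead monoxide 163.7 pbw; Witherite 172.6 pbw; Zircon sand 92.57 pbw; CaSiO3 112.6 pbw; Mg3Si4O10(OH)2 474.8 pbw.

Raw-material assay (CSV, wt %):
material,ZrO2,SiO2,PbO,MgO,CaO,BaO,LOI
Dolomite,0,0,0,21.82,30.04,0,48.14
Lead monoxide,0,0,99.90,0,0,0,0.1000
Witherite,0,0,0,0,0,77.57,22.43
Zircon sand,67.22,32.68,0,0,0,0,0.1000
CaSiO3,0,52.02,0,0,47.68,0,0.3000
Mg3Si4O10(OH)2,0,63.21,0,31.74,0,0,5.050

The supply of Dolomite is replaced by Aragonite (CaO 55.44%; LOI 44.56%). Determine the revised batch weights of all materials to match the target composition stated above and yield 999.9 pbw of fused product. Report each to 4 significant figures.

Revised batch per 999.9 pbw fused product:
  Aragonite: 113.7 pbw
  Lead monoxide: 163.7 pbw
  Witherite: 172.6 pbw
  Zircon sand: 92.57 pbw
  CaSiO3: 37.28 pbw
  Mg3Si4O10(OH)2: 536.8 pbw
Total batch = 1117 pbw; LOI loss = 116.9 pbw

Working values are shown with 4-significant-digit rounding on the page — the whole derivation holds full precision in all steps — each reported number is rounded only once; all derived quantities are carried using the weight values per 999.9 pbw of glass in full float precision (the totals, LOI, the yield, glass mass, six oxide percentages) as they appear in the question or the answer.
Per-oxide target masses for 999.9 pbw fused product:
  ZrO2: 6.223% × 999.9 = 62.22 pbw
  SiO2: 38.90% × 999.9 = 389.0 pbw
  PbO: 16.36% × 999.9 = 163.6 pbw
  MgO: 17.04% × 999.9 = 170.4 pbw
  CaO: 8.082% × 999.9 = 80.81 pbw
  BaO: 13.39% × 999.9 = 133.9 pbw
Mass-balance tally per oxide applying the batch weights above, against the basis in use (oxide sums agree with the targets inside rounding margins):
  ZrO2: 92.57·0.6722 = 62.23 pbw (target 62.22 pbw)
  SiO2: 92.57·0.3268 + 37.28·0.5202 + 536.8·0.6321 = 389.0 pbw (target 389.0 pbw)
  PbO: 163.7·0.9990 = 163.5 pbw (target 163.6 pbw)
  MgO: 536.8·0.3174 = 170.4 pbw (target 170.4 pbw)
  CaO: 113.7·0.5544 + 37.28·0.4768 = 80.81 pbw (target 80.81 pbw)
  BaO: 172.6·0.7757 = 133.9 pbw (target 133.9 pbw)
Glass mass check: the batch minus its LOI: 999.8 pbw (oxide target masses add up to 999.9 pbw; against the stated basis, 999.9 pbw — a pure rounding effect).
Total batch = Σ batch = 1117 pbw; loss to ignition Σ batch·LOI = 116.9 pbw; glass ÷ batch gives a yield of 89.54%.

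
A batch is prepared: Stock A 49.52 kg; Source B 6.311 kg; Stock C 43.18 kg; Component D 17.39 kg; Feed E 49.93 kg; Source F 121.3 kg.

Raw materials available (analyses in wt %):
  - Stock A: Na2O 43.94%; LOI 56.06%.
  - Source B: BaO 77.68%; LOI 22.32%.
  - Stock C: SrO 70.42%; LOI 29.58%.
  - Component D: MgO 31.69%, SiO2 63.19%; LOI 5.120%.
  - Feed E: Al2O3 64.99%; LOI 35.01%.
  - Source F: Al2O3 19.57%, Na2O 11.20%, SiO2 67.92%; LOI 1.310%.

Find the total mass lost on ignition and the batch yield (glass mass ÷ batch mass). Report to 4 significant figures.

Intermediates are displayed rounded to four significant digits when written out. Each numeric step runs at full precision through the solve. A single rounding produces each reported number. Derived quantities (totals, net glass mass, yield, LOI, six oxide percentages) are recomputed at full precision using the weight values at 225.7 kg of glass, exactly as printed in either problem or answer.
Material-by-material LOI:
  Stock A: 49.52 × 0.5606 = 27.76 kg
  Source B: 6.311 × 0.2232 = 1.409 kg
  Stock C: 43.18 × 0.2958 = 12.77 kg
  Component D: 17.39 × 0.05120 = 0.8904 kg
  Feed E: 49.93 × 0.3501 = 17.48 kg
  Source F: 121.3 × 0.01310 = 1.589 kg
Total LOI = 61.90 kg
Glass = batch − LOI = 287.6 − 61.90 = 225.7 kg

LOI loss = 61.90 kg; glass = 225.7 kg; yield = 78.48%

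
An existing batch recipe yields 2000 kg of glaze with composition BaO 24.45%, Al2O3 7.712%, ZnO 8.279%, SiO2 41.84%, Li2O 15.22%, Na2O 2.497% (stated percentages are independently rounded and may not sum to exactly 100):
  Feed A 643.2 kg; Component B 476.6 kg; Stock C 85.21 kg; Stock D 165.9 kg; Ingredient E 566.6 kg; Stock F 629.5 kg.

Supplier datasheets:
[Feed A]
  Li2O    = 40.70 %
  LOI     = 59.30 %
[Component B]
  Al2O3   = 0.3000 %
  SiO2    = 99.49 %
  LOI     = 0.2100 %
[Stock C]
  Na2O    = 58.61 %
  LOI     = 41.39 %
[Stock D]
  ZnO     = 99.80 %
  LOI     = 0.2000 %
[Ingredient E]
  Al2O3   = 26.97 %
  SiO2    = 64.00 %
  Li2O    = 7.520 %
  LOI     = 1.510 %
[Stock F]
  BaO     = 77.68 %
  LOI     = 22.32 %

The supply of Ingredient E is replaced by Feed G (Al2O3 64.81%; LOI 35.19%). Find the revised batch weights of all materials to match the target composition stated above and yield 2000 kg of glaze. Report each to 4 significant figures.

Working values are shown, with 4-significant-figure rounding, on the page. All internal work holds full precision end to end — each reported value is rounded only once. All derived quantities, which include LOI, six oxide percentages, yield, net glass mass, the totals, are carried at full float precision, exactly as shown in either problem or answer, starting from the weights at 2000 kg of glass.
Target oxide masses per 2000 kg glaze:
  BaO: 24.45% × 2000 = 489.0 kg
  Al2O3: 7.712% × 2000 = 154.2 kg
  ZnO: 8.279% × 2000 = 165.6 kg
  SiO2: 41.84% × 2000 = 836.8 kg
  Li2O: 15.22% × 2000 = 304.4 kg
  Na2O: 2.497% × 2000 = 49.94 kg
Mass-balance tally per oxide using the reported weights, per the basis as stated (oxide sums agree with the targets inside rounding margins):
  BaO: 629.5·0.7768 = 489.0 kg (target 489.0 kg)
  Al2O3: 841.1·0.003000 + 234.1·0.6481 = 154.2 kg (target 154.2 kg)
  ZnO: 165.9·0.9980 = 165.6 kg (target 165.6 kg)
  SiO2: 841.1·0.9949 = 836.8 kg (target 836.8 kg)
  Li2O: 747.9·0.4070 = 304.4 kg (target 304.4 kg)
  Na2O: 85.21·0.5861 = 49.94 kg (target 49.94 kg)
The glass-mass cross-check: whole batch net of LOI = 2000 kg (summing oxide targets gives 2000 kg; the stated basis being 2000 kg — rounding explains the deltas).
Batch grand total — Σ batch = 2704 kg; ignition loss, Σ(batch × LOI) = 703.8 kg; as yield: glass ÷ batch → 73.97%.

Revised batch per 2000 kg glaze:
  Feed A: 747.9 kg
  Component B: 841.1 kg
  Stock C: 85.21 kg
  Stock D: 165.9 kg
  Feed G: 234.1 kg
  Stock F: 629.5 kg
Total batch = 2704 kg; LOI loss = 703.8 kg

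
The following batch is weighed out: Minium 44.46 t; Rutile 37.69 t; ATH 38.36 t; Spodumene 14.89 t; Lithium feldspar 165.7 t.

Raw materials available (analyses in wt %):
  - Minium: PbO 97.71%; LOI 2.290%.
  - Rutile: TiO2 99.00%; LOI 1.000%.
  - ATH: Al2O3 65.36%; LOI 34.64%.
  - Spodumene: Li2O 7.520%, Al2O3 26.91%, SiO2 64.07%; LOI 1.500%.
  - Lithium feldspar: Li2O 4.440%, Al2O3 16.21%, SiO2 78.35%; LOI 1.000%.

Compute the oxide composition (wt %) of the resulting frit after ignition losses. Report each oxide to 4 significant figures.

Glass mass = 284.5 t (batch 301.1 − LOI 16.56).
Composition: TiO2 13.11%, Li2O 2.979%, Al2O3 19.66%, PbO 15.27%, SiO2 48.98%

Full float precision is carried from start to finish. Values along the way are shown rounded off to 4 significant digits alongside each step. Every reported value receives exactly one rounding — derived quantities, which include yield, the totals, LOI, five oxide percentages, glass mass, are recomputed in full precision, as quoted within problem or answer, from the weighed amounts for 284.5 t of glass.
Oxide-by-oxide delivered mass:
  TiO2: 37.69·0.9900 = 37.31 t
  Li2O: 14.89·0.07520 + 165.7·0.04440 = 8.477 t
  Al2O3: 38.36·0.6536 + 14.89·0.2691 + 165.7·0.1621 = 55.94 t
  PbO: 44.46·0.9771 = 43.44 t
  SiO2: 14.89·0.6407 + 165.7·0.7835 = 139.4 t
LOI: 44.46·0.02290 + 37.69·0.01000 + 38.36·0.3464 + 14.89·0.01500 + 165.7·0.01000 = 16.56 t
Net of LOI, the glass mass = 301.1 − 16.56 = 284.5 t (the oxide masses sum to this)
each oxide over glass, ×100, is wt %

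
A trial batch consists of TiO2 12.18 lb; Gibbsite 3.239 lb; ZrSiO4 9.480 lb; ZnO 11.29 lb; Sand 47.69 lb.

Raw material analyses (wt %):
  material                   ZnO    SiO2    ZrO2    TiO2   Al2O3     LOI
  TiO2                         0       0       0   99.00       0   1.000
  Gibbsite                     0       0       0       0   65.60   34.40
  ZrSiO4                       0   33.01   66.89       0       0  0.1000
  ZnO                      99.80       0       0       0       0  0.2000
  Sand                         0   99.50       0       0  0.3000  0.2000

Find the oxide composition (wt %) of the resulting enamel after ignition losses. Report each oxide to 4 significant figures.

Glass mass = 82.52 lb (batch 83.88 − LOI 1.363).
Composition: ZnO 13.65%, SiO2 61.30%, ZrO2 7.685%, TiO2 14.61%, Al2O3 2.748%

The whole derivation runs at full float precision from start to finish — working values are shown rounded to four significant figures at each printed step — each reported result includes exactly one rounding; the derived quantities (the totals, yield, five oxide percentages, ignition loss, net glass mass) are computed in exact precision using the weight values on 82.52 lb of glass exactly as shown in the problem or answer text.
Mass of each oxide from the mix:
  ZnO: 11.29·0.9980 = 11.27 lb
  SiO2: 9.480·0.3301 + 47.69·0.9950 = 50.58 lb
  ZrO2: 9.480·0.6689 = 6.341 lb
  TiO2: 12.18·0.9900 = 12.06 lb
  Al2O3: 3.239·0.6560 + 47.69·0.003000 = 2.268 lb
LOI: 12.18·0.01000 + 3.239·0.3440 + 9.480·0.001000 + 11.29·0.002000 + 47.69·0.002000 = 1.363 lb
Glass mass = batch − LOI = 83.88 − 1.363 = 82.52 lb (= Σ oxide masses)
percent share: oxide ÷ glass, ×100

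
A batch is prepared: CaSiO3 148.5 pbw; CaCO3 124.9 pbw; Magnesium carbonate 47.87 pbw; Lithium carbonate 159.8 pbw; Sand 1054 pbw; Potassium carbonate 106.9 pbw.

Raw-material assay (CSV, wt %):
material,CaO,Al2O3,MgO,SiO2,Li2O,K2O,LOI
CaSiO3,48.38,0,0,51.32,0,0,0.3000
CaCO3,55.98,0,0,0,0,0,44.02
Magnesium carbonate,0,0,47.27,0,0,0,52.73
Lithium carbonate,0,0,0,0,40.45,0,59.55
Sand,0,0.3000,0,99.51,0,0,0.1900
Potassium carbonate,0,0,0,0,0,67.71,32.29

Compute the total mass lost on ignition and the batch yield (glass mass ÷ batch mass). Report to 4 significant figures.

Mid-chain values appear, with 4-significant-digit rounding, when written out — all arithmetic keeps full float precision through the solve. Every reported result carries a single rounding; derived quantities (yield, totals, glass mass, ignition loss, six oxide percentages) are recomputed from the weighed amounts on 1430 pbw of glass in exact precision as quoted within the problem or answer text.
Per-material ignition loss:
  CaSiO3: 148.5 × 0.003000 = 0.4455 pbw
  CaCO3: 124.9 × 0.4402 = 54.98 pbw
  Magnesium carbonate: 47.87 × 0.5273 = 25.24 pbw
  Lithium carbonate: 159.8 × 0.5955 = 95.16 pbw
  Sand: 1054 × 0.001900 = 2.003 pbw
  Potassium carbonate: 106.9 × 0.3229 = 34.52 pbw
Total LOI = 212.3 pbw
Glass = batch − LOI = 1642 − 212.3 = 1430 pbw

LOI loss = 212.3 pbw; glass = 1430 pbw; yield = 87.07%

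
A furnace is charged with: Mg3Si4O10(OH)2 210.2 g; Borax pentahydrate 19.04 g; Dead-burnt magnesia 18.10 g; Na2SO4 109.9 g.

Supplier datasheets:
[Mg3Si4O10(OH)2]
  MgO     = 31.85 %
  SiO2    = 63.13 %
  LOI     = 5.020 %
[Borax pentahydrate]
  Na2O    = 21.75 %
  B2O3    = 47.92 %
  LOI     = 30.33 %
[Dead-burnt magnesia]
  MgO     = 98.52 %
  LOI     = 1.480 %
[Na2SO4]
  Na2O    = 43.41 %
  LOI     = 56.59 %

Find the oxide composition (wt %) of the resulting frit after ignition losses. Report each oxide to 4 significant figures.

Glass mass = 278.5 g (batch 357.2 − LOI 78.79).
Composition: Na2O 18.62%, MgO 30.45%, SiO2 47.66%, B2O3 3.277%

Mid-chain values are shown (rounded to 4 significant figures) in the working. The whole derivation runs at full precision from start to finish — a single rounding yields every reported number — the derived quantities, including glass mass, totals, yield, LOI, four oxide percentages, are carried from the weighed amounts on 278.5 g of glass in full precision exactly as shown in the problem or answer text.
Oxide-by-oxide delivered mass:
  Na2O: 19.04·0.2175 + 109.9·0.4341 = 51.85 g
  MgO: 210.2·0.3185 + 18.10·0.9852 = 84.78 g
  SiO2: 210.2·0.6313 = 132.7 g
  B2O3: 19.04·0.4792 = 9.124 g
LOI: 210.2·0.05020 + 19.04·0.3033 + 18.10·0.01480 + 109.9·0.5659 = 78.79 g
Glass = total batch minus LOI = 357.2 − 78.79 = 278.5 g (equal to the oxide-mass sum)
each wt % is 100 × oxide ÷ glass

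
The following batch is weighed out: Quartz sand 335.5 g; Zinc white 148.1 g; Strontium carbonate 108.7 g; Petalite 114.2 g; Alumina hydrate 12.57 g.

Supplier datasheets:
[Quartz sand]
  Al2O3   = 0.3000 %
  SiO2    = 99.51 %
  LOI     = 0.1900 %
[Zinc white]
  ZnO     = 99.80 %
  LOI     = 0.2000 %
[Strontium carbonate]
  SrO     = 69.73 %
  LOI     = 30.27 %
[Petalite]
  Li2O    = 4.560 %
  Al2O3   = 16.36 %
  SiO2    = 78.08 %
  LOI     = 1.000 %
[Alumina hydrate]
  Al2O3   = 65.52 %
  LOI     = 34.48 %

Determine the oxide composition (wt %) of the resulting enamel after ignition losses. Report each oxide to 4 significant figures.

Glass mass = 679.8 g (batch 719.1 − LOI 39.31).
Composition: ZnO 21.74%, Li2O 0.7661%, Al2O3 4.108%, SrO 11.15%, SiO2 62.23%

In-progress results are shown rounded to four significant figures; each numeric step holds exact precision all the way through — a single rounding produces every reported result; derived quantities are computed from the batch weights for 679.8 g of glass at full precision (the totals, net glass mass, the five compositions, LOI, yield), exactly as shown in question or answer.
Mass of each oxide from the mix:
  ZnO: 148.1·0.9980 = 147.8 g
  Li2O: 114.2·0.04560 = 5.208 g
  Al2O3: 335.5·0.003000 + 114.2·0.1636 + 12.57·0.6552 = 27.93 g
  SrO: 108.7·0.6973 = 75.80 g
  SiO2: 335.5·0.9951 + 114.2·0.7808 = 423.0 g
LOI: 335.5·0.001900 + 148.1·0.002000 + 108.7·0.3027 + 114.2·0.01000 + 12.57·0.3448 = 39.31 g
Resulting glass, batch − LOI: 719.1 − 39.31 = 679.8 g (= the summed oxide contributions)
percent by weight: oxide/glass ×100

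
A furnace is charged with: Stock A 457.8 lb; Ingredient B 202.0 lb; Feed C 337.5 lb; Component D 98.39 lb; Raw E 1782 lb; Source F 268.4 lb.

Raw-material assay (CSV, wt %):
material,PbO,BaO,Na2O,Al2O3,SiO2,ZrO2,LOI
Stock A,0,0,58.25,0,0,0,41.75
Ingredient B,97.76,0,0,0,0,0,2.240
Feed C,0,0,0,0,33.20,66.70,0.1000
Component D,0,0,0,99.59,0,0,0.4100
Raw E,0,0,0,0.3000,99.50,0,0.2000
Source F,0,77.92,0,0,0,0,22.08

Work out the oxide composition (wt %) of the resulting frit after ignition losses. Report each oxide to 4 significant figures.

Glass mass = 2887 lb (batch 3146 − LOI 259.2).
Composition: PbO 6.840%, BaO 7.244%, Na2O 9.237%, Al2O3 3.579%, SiO2 65.30%, ZrO2 7.798%

Mid-chain values are printed rounded to four significant digits alongside each step — the whole derivation carries full float precision through every step; every reported figure is rounded a single time — all derived quantities (glass mass, six oxide percentages, LOI, totals, the yield) are carried in full float precision from the weighed amounts per 2887 lb of glass precisely as stated by either problem or answer.
What the batch supplies per oxide:
  PbO: 202.0·0.9776 = 197.5 lb
  BaO: 268.4·0.7792 = 209.1 lb
  Na2O: 457.8·0.5825 = 266.7 lb
  Al2O3: 98.39·0.9959 + 1782·0.003000 = 103.3 lb
  SiO2: 337.5·0.3320 + 1782·0.9950 = 1885 lb
  ZrO2: 337.5·0.6670 = 225.1 lb
LOI: 457.8·0.4175 + 202.0·0.02240 + 337.5·0.001000 + 98.39·0.004100 + 1782·0.002000 + 268.4·0.2208 = 259.2 lb
Net of LOI, the glass mass = 3146 − 259.2 = 2887 lb (= Σ oxide masses)
oxide / glass × 100 gives the wt %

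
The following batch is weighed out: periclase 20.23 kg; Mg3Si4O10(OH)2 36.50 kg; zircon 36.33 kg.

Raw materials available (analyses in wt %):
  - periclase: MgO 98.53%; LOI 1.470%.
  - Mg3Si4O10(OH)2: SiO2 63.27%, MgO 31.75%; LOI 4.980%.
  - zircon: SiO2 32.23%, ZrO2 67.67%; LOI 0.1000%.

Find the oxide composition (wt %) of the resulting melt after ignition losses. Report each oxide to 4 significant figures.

Glass mass = 90.91 kg (batch 93.06 − LOI 2.151).
Composition: SiO2 38.28%, MgO 34.67%, ZrO2 27.04%

The working math carries exact precision throughout — in-progress results are printed, rounded to 4 significant figures, in the printout. Each reported number is rounded exactly once — the derived quantities are rebuilt starting from the weights per 90.91 kg of glass at full float precision (the yield, totals, net glass mass, three oxide percentages, LOI) as quoted within either problem or answer.
Per-oxide mass from batch:
  SiO2: 36.50·0.6327 + 36.33·0.3223 = 34.80 kg
  MgO: 20.23·0.9853 + 36.50·0.3175 = 31.52 kg
  ZrO2: 36.33·0.6767 = 24.58 kg
LOI: 20.23·0.01470 + 36.50·0.04980 + 36.33·0.001000 = 2.151 kg
Glass = total batch minus LOI = 93.06 − 2.151 = 90.91 kg (= the summed oxide contributions)
wt % = 100 × oxide mass / glass mass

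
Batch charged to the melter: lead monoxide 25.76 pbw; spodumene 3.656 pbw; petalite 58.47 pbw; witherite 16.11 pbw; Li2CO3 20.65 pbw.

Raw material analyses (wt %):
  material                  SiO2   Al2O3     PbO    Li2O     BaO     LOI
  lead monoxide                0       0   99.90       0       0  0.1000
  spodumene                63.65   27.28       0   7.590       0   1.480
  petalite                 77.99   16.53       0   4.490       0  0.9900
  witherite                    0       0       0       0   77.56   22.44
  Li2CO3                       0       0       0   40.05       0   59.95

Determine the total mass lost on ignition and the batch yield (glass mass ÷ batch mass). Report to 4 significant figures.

LOI loss = 16.65 pbw; glass = 108.0 pbw; yield = 86.64%

Intermediates are printed rounded to four significant figures within the worked lines; all arithmetic maintains full float precision through the solve; every reported value includes exactly one rounding. Derived quantities are re-derived at full precision (glass mass, the five compositions, yield, ignition loss, totals) using the weight values per 108.0 pbw of glass, as given in the question or the answer.
LOI of each material in turn:
  lead monoxide: 25.76 × 0.001000 = 0.02576 pbw
  spodumene: 3.656 × 0.01480 = 0.05411 pbw
  petalite: 58.47 × 0.009900 = 0.5789 pbw
  witherite: 16.11 × 0.2244 = 3.615 pbw
  Li2CO3: 20.65 × 0.5995 = 12.38 pbw
Total LOI = 16.65 pbw
Glass = batch − LOI = 124.6 − 16.65 = 108.0 pbw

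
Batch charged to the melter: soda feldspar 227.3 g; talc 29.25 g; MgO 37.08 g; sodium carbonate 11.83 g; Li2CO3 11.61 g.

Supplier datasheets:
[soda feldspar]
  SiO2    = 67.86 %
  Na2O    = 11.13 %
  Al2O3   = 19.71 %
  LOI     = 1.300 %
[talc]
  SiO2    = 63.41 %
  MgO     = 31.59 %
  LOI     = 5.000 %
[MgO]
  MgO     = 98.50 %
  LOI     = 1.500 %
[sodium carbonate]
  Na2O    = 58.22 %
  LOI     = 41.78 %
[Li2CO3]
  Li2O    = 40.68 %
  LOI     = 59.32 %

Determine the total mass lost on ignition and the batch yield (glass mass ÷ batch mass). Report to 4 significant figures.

Working values are shown, rounded to four significant digits, in the printout; the whole derivation maintains full float precision at each step — exactly one rounding goes into every reported number. The derived quantities (LOI, the yield, five oxide percentages, glass mass, totals) are computed from the batch weights on 300.3 g of glass in exact precision as written in problem or answer.
Each material's LOI contribution:
  soda feldspar: 227.3 × 0.01300 = 2.955 g
  talc: 29.25 × 0.05000 = 1.463 g
  MgO: 37.08 × 0.01500 = 0.5562 g
  sodium carbonate: 11.83 × 0.4178 = 4.943 g
  Li2CO3: 11.61 × 0.5932 = 6.887 g
Total LOI = 16.80 g
Glass = batch − LOI = 317.1 − 16.80 = 300.3 g

LOI loss = 16.80 g; glass = 300.3 g; yield = 94.70%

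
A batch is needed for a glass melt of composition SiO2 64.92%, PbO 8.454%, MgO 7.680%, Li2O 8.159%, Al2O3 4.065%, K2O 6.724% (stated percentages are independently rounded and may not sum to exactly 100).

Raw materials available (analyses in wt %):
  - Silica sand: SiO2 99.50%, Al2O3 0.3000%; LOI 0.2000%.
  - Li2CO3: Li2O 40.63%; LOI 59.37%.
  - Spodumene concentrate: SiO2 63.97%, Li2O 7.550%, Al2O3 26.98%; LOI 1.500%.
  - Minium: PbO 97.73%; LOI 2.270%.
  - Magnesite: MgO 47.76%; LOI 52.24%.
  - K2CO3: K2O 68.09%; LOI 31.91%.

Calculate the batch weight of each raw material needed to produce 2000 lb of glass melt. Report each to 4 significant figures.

Intermediates are printed with 4-significant-figure rounding in the working — every computation holds full float precision from first step to last — a single rounding produces each reported result — the derived quantities, which include totals, yield, net glass mass, the six compositions, ignition loss, are re-derived at exact precision, exactly as shown in problem or answer, using the weight values per 2000 lb of glass.
Target masses of each oxide per 2000 lb glass melt:
  SiO2: 64.92% × 2000 = 1298 lb
  PbO: 8.454% × 2000 = 169.1 lb
  MgO: 7.680% × 2000 = 153.6 lb
  Li2O: 8.159% × 2000 = 163.2 lb
  Al2O3: 4.065% × 2000 = 81.30 lb
  K2O: 6.724% × 2000 = 134.5 lb
Verifying the oxide balance working from each reported weight, against the basis in use (each sum matches its target mass modulo rounding of the values):
  SiO2: 1119·0.9950 + 288.9·0.6397 = 1298 lb (target 1298 lb)
  PbO: 173.0·0.9773 = 169.1 lb (target 169.1 lb)
  MgO: 321.6·0.4776 = 153.6 lb (target 153.6 lb)
  Li2O: 347.9·0.4063 + 288.9·0.07550 = 163.2 lb (target 163.2 lb)
  Al2O3: 1119·0.003000 + 288.9·0.2698 = 81.30 lb (target 81.30 lb)
  K2O: 197.5·0.6809 = 134.5 lb (target 134.5 lb)
Glass-mass sanity pass: whole batch net of LOI = 2000 lb (oxide target masses add up to 2000 lb; with the basis standing at 2000 lb — gaps are rounding artifacts).
Batch total: Σ batch = 2448 lb; Σ batch·LOI gives LOI loss = 448.1 lb; as yield: glass ÷ batch → 81.70%.

Batch per 2000 lb glass melt:
  Silica sand: 1119 lb
  Li2CO3: 347.9 lb
  Spodumene concentrate: 288.9 lb
  Minium: 173.0 lb
  Magnesite: 321.6 lb
  K2CO3: 197.5 lb
Total batch = 2448 lb; LOI loss = 448.1 lb; yield = 81.70%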